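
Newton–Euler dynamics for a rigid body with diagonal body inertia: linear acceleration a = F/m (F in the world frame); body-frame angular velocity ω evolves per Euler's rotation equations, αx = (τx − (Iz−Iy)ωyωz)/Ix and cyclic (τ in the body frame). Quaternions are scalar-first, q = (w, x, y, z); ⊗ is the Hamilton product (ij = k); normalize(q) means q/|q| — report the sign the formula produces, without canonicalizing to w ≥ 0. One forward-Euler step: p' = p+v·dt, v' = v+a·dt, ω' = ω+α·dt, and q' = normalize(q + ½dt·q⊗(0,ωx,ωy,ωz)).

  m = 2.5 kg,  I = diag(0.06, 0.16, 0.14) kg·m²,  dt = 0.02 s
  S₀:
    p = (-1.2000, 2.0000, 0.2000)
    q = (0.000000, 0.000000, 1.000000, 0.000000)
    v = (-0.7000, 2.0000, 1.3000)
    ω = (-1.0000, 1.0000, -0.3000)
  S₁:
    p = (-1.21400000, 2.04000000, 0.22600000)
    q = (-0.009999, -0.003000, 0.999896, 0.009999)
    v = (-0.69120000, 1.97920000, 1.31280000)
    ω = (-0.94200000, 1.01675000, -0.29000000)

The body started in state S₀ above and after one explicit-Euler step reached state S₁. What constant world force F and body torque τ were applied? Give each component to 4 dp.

F = (1.1000, -2.6000, 1.6000)
τ = (0.1800, 0.1100, -0.0300)

ω₁ − ω₀ = (0.05800000, 0.01675000, 0.01000000)
I·α + gyro = (0.1800, 0.1100, -0.0300)
Δv = v₁−v₀ = (0.00880000, -0.02080000, 0.01280000)
m·(v₁−v₀)/dt = (1.1000, -2.6000, 1.6000)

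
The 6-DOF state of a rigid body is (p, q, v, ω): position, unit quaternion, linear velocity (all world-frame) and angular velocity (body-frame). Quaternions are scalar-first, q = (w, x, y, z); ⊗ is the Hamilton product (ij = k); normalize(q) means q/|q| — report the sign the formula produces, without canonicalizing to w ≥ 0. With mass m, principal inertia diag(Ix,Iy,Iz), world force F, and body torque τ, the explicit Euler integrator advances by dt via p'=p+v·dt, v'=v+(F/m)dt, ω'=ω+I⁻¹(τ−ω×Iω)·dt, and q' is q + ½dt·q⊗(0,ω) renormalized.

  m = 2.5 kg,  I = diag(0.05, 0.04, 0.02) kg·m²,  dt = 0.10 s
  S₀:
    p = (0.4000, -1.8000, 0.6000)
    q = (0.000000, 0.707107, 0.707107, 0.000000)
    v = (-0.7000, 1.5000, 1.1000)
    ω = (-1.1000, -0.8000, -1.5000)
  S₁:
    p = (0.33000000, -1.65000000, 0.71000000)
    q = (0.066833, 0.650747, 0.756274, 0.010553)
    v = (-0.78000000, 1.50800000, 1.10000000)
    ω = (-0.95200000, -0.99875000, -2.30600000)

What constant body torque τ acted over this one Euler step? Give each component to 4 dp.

τ = (0.0500, -0.0300, -0.1700)

ω₁ − ω₀ = (0.14800000, -0.19875000, -0.80600000)
applied torque τ = (0.0500, -0.0300, -0.1700)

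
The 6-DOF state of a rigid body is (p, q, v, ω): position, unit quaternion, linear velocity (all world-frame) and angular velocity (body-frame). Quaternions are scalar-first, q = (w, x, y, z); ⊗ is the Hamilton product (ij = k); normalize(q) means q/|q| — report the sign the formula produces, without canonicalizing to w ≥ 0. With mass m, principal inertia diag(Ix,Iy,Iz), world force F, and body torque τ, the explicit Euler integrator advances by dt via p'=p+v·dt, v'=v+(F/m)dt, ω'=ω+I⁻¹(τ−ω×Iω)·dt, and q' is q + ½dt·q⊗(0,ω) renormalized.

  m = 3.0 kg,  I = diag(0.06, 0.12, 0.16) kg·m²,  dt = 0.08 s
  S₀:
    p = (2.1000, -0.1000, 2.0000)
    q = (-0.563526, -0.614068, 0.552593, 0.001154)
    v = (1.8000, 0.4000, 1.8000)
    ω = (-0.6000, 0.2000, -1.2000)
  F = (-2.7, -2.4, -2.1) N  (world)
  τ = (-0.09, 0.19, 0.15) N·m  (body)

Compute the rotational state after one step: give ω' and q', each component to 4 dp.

precession coupling ω×(Iω) = (-0.0096, -0.0720, -0.0072)
α = I⁻¹(τ − ω×Iω) = (-1.3400, 2.1833, 0.9825)
new body rate ω' = (-0.7072, 0.3747, -1.1214)
q⊗(0,ω) = (-0.4775746, -0.3252268, -0.8502792, 0.8849734)
updated quaternion q' = (-0.5818, -0.6262, 0.5178, 0.0365)

ω' = (-0.7072, 0.3747, -1.1214)
q' = (-0.5818, -0.6262, 0.5178, 0.0365)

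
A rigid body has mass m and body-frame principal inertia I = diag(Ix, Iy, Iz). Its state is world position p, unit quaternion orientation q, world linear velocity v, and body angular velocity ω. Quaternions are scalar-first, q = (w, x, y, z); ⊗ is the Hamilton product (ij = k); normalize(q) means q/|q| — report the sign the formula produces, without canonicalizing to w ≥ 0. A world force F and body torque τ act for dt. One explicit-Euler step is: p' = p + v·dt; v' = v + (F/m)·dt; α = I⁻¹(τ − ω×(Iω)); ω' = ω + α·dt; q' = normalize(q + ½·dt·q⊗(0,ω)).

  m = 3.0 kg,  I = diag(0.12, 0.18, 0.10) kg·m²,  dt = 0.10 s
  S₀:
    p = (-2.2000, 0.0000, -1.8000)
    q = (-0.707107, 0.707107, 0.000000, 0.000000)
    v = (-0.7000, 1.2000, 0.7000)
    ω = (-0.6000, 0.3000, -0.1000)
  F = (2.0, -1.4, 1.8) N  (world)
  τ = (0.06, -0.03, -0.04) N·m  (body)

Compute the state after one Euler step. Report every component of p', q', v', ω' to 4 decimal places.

p' = (-2.2700, 0.1200, -1.7300)
q' = (-0.6855, 0.7279, -0.0071, 0.0141)
v' = (-0.6333, 1.1533, 0.7600)
ω' = (-0.5520, 0.2827, -0.1292)

linear accel F/m = (0.6667, -0.4667, 0.6000)
p' = p + v·dt = (-2.2700, 0.1200, -1.7300)
new velocity v' = (-0.6333, 1.1533, 0.7600)
precession coupling ω×(Iω) = (0.0024, 0.0012, -0.0108)
angular accel α = (0.4800, -0.1733, -0.2920)
new body rate ω' = (-0.5520, 0.2827, -0.1292)
2q̇ = q⊗(0,ω) = (0.4242642, 0.4242642, -0.1414214, 0.2828428)
q + ½dt·q⊗(0,ω), renormalized = (-0.6855, 0.7279, -0.0071, 0.0141)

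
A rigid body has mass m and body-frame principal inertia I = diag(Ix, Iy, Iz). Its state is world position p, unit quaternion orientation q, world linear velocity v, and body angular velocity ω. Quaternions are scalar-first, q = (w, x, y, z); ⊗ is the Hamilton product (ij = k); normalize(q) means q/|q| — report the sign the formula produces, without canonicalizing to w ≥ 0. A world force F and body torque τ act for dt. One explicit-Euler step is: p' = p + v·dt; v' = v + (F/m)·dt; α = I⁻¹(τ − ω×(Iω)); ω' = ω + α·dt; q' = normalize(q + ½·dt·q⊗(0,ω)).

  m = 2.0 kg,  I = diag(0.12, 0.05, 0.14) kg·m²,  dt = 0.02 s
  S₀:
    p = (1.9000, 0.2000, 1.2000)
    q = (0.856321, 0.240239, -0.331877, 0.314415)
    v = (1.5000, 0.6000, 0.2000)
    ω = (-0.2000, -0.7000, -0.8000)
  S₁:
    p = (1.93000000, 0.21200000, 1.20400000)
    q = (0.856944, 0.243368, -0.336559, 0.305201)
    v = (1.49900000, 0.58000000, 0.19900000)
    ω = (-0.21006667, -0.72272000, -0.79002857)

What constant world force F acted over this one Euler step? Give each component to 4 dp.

F = (-0.1000, -2.0000, -0.1000)

Δv = v₁−v₀ = (-0.00100000, -0.02000000, -0.00100000)
m·(v₁−v₀)/dt = (-0.1000, -2.0000, -0.1000)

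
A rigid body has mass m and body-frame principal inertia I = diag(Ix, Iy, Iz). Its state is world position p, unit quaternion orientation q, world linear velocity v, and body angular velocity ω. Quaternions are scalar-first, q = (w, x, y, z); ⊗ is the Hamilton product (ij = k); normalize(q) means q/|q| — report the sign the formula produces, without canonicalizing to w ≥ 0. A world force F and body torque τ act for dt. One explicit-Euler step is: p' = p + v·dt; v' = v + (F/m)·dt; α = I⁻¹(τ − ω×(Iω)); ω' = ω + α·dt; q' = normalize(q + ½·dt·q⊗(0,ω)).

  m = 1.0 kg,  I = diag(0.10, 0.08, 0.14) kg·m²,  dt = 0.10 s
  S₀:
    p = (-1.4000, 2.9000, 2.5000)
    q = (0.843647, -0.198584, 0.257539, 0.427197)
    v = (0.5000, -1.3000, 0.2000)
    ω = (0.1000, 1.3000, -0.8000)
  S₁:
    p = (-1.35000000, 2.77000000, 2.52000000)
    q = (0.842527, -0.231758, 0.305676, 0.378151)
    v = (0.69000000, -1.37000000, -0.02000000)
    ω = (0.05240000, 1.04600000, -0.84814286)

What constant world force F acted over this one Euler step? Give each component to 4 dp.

F = (1.9000, -0.7000, -2.2000)

v₁ − v₀ = (0.19000000, -0.07000000, -0.22000000)
m·(v₁−v₀)/dt = (1.9000, -0.7000, -2.2000)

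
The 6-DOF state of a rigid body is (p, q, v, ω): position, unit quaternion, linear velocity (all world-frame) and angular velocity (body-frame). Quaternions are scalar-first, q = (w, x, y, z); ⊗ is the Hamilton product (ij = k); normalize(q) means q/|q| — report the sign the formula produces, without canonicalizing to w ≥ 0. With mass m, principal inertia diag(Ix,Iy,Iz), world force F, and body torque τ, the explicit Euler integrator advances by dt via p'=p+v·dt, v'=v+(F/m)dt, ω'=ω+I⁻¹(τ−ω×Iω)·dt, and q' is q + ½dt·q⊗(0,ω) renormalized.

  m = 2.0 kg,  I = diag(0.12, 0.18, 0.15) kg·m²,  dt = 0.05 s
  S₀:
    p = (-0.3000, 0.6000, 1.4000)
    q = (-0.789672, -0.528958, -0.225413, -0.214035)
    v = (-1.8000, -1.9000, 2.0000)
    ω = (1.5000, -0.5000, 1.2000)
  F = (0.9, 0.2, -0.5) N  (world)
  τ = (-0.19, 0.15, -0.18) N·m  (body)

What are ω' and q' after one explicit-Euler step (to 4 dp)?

ω' = (1.4133, -0.4433, 1.1550)
q' = (-0.7653, -0.5673, -0.2074, -0.2224)

angular accel α = (-1.7333, 1.1333, -0.9000)
ω' = ω + α·dt = (1.4133, -0.4433, 1.1550)
Hamilton product q⊗(0,ω) = (0.9375725, -1.5620211, 0.7085331, -0.3450079)
updated quaternion q' = (-0.7653, -0.5673, -0.2074, -0.2224)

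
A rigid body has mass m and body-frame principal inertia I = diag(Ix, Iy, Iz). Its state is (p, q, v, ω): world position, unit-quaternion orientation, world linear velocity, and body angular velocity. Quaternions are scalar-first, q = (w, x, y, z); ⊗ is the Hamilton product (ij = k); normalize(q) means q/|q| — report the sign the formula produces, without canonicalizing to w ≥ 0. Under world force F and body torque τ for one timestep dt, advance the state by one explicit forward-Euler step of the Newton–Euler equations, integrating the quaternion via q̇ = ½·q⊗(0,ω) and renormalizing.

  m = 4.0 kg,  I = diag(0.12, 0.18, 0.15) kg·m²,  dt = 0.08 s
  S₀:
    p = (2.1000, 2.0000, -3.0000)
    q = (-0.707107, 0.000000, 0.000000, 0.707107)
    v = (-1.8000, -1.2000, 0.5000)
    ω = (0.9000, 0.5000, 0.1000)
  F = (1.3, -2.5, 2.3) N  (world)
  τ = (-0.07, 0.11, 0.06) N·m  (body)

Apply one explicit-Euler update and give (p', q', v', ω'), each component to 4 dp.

p' = (1.9560, 1.9040, -2.9600)
q' = (-0.7093, -0.0396, 0.0113, 0.7037)
v' = (-1.7740, -1.2500, 0.5460)
ω' = (0.8543, 0.5501, 0.1176)

p' = p + v·dt = (1.9560, 1.9040, -2.9600)
v' = v + a·dt = (-1.7740, -1.2500, 0.5460)
angular accel α = (-0.5708, 0.6261, 0.2200)
ω + α·dt = (0.8543, 0.5501, 0.1176)
q⊗(0,ω) = (-0.0707107, -0.9899498, 0.2828428, -0.0707107)
updated quaternion q' = (-0.7093, -0.0396, 0.0113, 0.7037)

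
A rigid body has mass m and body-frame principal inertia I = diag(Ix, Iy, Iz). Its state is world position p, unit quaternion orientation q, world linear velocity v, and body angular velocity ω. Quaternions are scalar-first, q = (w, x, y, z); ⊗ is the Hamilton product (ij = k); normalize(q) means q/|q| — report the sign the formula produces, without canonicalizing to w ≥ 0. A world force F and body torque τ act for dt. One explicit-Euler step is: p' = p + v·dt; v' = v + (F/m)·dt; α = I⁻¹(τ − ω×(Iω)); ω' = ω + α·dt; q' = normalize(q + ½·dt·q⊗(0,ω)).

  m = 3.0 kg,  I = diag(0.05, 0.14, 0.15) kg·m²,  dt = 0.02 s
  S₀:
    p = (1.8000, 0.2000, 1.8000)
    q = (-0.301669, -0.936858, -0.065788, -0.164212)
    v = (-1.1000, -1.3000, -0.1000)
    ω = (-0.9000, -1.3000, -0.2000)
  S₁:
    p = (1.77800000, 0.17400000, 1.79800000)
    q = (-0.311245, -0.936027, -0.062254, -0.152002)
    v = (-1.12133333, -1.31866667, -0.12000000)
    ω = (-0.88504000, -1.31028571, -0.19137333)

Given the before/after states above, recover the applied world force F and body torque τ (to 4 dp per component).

ω₁ − ω₀ = (0.01496000, -0.01028571, 0.00862667)
gyro term ω₀×Iω₀ = (0.0026, -0.0180, 0.1053)
I·α + gyro = (0.0400, -0.0900, 0.1700)
velocity change Δv = (-0.02133333, -0.01866667, -0.02000000)
F = m·Δv/dt = (-3.2000, -2.8000, -3.0000)

F = (-3.2000, -2.8000, -3.0000)
τ = (0.0400, -0.0900, 0.1700)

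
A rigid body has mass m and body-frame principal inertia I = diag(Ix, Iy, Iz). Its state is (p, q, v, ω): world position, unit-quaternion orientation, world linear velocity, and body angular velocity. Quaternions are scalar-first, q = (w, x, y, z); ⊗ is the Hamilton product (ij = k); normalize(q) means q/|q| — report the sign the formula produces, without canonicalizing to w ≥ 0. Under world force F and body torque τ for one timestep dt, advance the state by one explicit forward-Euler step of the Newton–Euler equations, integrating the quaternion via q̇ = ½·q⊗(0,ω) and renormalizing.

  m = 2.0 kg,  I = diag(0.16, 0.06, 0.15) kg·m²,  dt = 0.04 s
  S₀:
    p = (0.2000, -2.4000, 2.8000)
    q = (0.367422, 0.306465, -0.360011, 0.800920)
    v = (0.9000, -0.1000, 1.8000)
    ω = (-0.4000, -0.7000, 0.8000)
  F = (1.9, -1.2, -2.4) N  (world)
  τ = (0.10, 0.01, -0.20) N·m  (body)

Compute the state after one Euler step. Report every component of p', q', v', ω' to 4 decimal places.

linear accel F/m = (0.9500, -0.6000, -1.2000)
p + v·dt = (0.2360, -2.4040, 2.8720)
v + (F/m)dt = (0.9380, -0.1240, 1.7520)
gyro term ω×Iω = (-0.0504, -0.0032, -0.0280)
angular accel α = (0.9400, 0.2200, -1.1467)
new body rate ω' = (-0.3624, -0.6912, 0.7541)
2q̇ = q⊗(0,ω) = (-0.7701577, 0.1256664, -0.8227354, -0.0645923)
q + ½dt·q⊗(0,ω), renormalized = (0.3519, 0.3089, -0.3764, 0.7994)

p' = (0.2360, -2.4040, 2.8720)
q' = (0.3519, 0.3089, -0.3764, 0.7994)
v' = (0.9380, -0.1240, 1.7520)
ω' = (-0.3624, -0.6912, 0.7541)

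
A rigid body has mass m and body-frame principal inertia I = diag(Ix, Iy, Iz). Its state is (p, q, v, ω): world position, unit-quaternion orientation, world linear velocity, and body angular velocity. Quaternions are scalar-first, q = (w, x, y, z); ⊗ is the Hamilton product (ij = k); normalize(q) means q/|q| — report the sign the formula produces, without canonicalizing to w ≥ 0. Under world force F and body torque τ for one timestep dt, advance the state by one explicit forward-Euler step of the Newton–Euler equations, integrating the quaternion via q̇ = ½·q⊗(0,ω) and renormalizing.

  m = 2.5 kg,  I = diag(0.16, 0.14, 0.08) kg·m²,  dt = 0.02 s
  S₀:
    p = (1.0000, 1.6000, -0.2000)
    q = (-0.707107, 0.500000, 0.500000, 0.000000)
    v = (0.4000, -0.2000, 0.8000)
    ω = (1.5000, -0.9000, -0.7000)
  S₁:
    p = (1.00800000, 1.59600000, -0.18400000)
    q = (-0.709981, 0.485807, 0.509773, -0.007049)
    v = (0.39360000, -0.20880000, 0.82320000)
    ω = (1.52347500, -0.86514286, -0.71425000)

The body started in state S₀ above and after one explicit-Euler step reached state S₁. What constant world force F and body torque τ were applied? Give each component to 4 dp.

F = (-0.8000, -1.1000, 2.9000)
τ = (0.1500, 0.1600, -0.0300)

Δω = ω₁−ω₀ = (0.02347500, 0.03485714, -0.01425000)
precession coupling = (-0.0378, -0.0840, 0.0270)
τ = I·(Δω/dt) + ω₀×(Iω₀) = (0.1500, 0.1600, -0.0300)
velocity change Δv = (-0.00640000, -0.00880000, 0.02320000)
F = m·Δv/dt = (-0.8000, -1.1000, 2.9000)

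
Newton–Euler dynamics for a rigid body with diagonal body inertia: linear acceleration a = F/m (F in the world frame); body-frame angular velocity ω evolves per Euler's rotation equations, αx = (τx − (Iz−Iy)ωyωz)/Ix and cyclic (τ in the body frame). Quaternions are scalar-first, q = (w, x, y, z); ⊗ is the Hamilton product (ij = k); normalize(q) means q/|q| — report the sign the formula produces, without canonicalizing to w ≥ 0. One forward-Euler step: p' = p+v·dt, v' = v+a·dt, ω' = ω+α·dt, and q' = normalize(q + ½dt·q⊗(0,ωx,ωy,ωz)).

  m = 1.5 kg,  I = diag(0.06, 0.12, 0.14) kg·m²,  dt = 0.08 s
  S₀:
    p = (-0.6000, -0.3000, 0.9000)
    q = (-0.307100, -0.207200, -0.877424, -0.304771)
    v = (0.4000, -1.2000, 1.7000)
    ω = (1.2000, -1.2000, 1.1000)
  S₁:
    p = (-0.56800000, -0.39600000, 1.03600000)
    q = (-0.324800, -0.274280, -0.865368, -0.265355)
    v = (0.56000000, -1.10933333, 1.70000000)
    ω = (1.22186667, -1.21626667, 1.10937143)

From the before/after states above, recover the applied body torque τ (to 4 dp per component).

τ = (-0.0100, -0.1300, -0.0700)

rate change Δω = (0.02186667, -0.01626667, 0.00937143)
precession coupling = (-0.0264, -0.1056, -0.0864)
applied torque τ = (-0.0100, -0.1300, -0.0700)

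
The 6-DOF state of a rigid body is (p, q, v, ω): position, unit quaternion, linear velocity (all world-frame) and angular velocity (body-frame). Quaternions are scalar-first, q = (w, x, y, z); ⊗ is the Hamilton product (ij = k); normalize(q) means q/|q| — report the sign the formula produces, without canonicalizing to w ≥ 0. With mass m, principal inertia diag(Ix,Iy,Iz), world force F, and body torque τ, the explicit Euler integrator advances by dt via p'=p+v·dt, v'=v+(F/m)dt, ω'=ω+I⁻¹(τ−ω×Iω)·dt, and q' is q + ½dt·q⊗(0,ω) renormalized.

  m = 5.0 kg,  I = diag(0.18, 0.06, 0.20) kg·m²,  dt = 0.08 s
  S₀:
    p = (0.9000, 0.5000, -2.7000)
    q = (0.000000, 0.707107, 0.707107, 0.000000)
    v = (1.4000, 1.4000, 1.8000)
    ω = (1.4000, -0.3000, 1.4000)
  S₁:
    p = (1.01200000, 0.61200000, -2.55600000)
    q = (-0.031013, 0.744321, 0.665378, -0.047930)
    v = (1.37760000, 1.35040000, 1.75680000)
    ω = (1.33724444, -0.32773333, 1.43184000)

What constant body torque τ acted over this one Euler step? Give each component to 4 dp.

τ = (-0.2000, -0.0600, 0.1300)

Δω = ω₁−ω₀ = (-0.06275556, -0.02773333, 0.03184000)
ω₀×(Iω₀) = (-0.0588, -0.0392, 0.0504)
τ = I·(Δω/dt) + ω₀×(Iω₀) = (-0.2000, -0.0600, 0.1300)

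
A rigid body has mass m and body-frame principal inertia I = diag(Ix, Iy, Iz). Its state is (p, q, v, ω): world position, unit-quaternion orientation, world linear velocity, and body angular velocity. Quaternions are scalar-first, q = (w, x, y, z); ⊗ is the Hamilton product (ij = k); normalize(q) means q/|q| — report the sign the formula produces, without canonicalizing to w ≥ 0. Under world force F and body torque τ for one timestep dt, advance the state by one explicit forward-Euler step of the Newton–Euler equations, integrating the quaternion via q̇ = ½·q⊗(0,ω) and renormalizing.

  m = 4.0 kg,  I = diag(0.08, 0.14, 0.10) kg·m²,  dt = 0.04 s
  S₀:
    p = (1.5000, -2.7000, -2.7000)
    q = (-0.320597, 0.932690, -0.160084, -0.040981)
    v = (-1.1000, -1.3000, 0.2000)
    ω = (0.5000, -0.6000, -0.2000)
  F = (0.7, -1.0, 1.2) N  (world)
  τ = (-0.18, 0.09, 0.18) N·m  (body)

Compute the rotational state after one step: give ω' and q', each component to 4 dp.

ω' = (0.4124, -0.5749, -0.1208)
q' = (-0.3320, 0.9295, -0.1529, -0.0493)

ω×(Iω) gyroscopic = (-0.0048, 0.0020, -0.0180)
(τ − ω×Iω)/I = (-2.1900, 0.6286, 1.9800)
ω + α·dt = (0.4124, -0.5749, -0.1208)
q⊗(0,ω) = (-0.5705916, -0.1528703, 0.3584057, -0.4154526)
updated quaternion q' = (-0.3320, 0.9295, -0.1529, -0.0493)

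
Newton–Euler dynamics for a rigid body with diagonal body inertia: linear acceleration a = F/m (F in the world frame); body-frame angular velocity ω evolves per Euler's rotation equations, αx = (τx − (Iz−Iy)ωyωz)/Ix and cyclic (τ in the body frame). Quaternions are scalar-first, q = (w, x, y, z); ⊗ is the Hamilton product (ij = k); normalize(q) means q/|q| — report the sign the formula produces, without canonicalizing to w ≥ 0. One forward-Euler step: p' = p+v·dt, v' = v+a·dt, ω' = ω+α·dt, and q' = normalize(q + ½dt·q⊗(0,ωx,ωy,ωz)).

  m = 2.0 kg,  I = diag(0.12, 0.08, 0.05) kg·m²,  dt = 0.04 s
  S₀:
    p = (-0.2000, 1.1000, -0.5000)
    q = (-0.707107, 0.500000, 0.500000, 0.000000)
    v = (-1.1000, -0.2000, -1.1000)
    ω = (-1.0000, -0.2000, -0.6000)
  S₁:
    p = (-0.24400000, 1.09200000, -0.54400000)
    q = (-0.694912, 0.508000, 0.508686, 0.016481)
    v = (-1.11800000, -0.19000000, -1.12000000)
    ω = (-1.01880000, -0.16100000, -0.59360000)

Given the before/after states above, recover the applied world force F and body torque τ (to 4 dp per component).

F = (-0.9000, 0.5000, -1.0000)
τ = (-0.0600, 0.1200, 0.0000)

velocity change Δv = (-0.01800000, 0.01000000, -0.02000000)
F = m·Δv/dt = (-0.9000, 0.5000, -1.0000)
Δω = ω₁−ω₀ = (-0.01880000, 0.03900000, 0.00640000)
gyro term ω₀×Iω₀ = (-0.0036, 0.0420, -0.0080)
I·α + gyro = (-0.0600, 0.1200, 0.0000)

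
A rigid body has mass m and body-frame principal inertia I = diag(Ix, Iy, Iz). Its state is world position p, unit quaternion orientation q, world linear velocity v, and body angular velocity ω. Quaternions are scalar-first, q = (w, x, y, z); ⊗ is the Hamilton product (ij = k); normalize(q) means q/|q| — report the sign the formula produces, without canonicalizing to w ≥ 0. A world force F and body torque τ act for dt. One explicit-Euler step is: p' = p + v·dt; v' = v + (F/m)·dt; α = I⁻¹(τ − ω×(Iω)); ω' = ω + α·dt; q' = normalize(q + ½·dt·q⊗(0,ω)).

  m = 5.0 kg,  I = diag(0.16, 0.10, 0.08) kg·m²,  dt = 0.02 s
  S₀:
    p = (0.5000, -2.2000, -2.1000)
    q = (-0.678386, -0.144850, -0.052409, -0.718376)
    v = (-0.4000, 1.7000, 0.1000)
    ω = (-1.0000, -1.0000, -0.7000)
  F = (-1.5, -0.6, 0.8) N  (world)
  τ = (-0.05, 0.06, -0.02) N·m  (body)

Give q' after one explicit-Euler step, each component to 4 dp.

2q̇ = q⊗(0,ω) = (-0.7001222, -0.0033037, 1.2953670, 0.5673112)
updated quaternion q' = (-0.6853, -0.1449, -0.0395, -0.7126)

q' = (-0.6853, -0.1449, -0.0395, -0.7126)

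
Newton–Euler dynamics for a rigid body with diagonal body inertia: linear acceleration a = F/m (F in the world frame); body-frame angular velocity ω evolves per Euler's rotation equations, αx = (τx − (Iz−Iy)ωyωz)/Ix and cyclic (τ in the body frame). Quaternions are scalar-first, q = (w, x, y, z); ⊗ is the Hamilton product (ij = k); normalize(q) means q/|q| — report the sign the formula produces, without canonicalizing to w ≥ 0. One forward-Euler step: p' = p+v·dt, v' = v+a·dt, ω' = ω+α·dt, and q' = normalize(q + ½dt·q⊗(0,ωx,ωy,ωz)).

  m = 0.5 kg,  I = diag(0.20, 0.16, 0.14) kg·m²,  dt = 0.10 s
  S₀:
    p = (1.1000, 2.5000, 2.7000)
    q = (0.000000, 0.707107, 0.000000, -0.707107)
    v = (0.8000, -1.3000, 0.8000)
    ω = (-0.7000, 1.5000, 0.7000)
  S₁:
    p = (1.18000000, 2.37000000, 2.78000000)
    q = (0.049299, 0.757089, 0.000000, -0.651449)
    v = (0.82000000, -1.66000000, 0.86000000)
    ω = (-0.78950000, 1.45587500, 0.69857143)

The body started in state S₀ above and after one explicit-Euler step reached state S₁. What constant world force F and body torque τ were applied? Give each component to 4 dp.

F = (0.1000, -1.8000, 0.3000)
τ = (-0.2000, -0.1000, 0.0400)

ω₁ − ω₀ = (-0.08950000, -0.04412500, -0.00142857)
precession coupling = (-0.0210, -0.0294, 0.0420)
τ = I·(Δω/dt) + ω₀×(Iω₀) = (-0.2000, -0.1000, 0.0400)
Δv = v₁−v₀ = (0.02000000, -0.36000000, 0.06000000)
m·(v₁−v₀)/dt = (0.1000, -1.8000, 0.3000)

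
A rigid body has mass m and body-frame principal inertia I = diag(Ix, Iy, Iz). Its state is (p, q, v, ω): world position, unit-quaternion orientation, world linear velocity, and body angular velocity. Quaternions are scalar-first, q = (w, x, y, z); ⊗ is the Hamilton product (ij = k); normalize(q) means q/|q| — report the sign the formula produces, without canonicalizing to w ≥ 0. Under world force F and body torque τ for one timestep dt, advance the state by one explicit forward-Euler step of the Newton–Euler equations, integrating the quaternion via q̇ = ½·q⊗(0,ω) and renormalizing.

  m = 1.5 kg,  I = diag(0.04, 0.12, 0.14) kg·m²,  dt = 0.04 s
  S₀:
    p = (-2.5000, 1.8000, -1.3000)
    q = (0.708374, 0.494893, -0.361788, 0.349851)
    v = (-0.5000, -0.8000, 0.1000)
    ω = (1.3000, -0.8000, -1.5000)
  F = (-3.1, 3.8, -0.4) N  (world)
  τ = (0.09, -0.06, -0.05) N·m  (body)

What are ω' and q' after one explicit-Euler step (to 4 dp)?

ω' = (1.3660, -0.8850, -1.4905)
q' = (0.6996, 0.5293, -0.3489, 0.3298)

precession coupling ω×(Iω) = (0.0240, 0.1950, -0.0832)
angular accel α = (1.6500, -2.1250, 0.2371)
new body rate ω' = (1.3660, -0.8850, -1.4905)
q⊗(0,ω) = (-0.4080148, 1.7434490, 0.6304466, -0.9881510)
q' = normalize(q + ½dt·q⊗(0,ω)) = (0.6996, 0.5293, -0.3489, 0.3298)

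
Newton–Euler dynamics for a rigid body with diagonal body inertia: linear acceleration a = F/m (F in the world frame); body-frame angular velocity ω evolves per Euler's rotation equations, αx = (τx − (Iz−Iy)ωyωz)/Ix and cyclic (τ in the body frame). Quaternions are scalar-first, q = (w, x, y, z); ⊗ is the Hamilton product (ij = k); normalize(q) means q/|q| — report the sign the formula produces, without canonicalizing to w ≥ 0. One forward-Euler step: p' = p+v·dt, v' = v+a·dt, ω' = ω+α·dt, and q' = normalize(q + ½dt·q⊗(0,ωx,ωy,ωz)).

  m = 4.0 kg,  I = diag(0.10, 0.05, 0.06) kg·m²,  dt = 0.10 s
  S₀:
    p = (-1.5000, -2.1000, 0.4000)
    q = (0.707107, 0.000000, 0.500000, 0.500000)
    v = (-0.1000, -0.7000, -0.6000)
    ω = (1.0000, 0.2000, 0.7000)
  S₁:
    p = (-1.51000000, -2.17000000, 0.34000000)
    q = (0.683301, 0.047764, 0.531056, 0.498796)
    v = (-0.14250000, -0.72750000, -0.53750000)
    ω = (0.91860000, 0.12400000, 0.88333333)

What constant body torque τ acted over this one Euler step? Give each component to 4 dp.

τ = (-0.0800, -0.0100, 0.1000)

rate change Δω = (-0.08140000, -0.07600000, 0.18333333)
ω₀×(Iω₀) = (0.0014, 0.0280, -0.0100)
I·α + gyro = (-0.0800, -0.0100, 0.1000)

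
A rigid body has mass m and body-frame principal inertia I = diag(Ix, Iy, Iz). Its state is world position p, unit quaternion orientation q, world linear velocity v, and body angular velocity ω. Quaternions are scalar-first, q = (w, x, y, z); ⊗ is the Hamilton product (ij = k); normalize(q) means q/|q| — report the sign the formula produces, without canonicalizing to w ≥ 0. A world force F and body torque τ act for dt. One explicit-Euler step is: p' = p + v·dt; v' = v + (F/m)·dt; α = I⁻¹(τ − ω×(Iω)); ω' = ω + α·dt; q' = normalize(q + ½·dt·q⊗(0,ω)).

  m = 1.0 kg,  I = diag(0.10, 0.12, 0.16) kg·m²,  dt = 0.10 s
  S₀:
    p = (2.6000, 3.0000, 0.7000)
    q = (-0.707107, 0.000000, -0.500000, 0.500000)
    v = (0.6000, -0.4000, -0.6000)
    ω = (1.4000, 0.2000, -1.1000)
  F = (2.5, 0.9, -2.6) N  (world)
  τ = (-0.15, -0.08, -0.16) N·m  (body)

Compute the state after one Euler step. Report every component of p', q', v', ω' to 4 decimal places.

p' = (2.6600, 2.9600, 0.6400)
q' = (-0.6719, -0.0269, -0.4702, 0.5716)
v' = (0.8500, -0.3100, -0.8600)
ω' = (1.2588, 0.0563, -1.2035)

gyro term ω×Iω = (-0.0088, 0.0924, 0.0056)
angular accel α = (-1.4120, -1.4367, -1.0350)
ω + α·dt = (1.2588, 0.0563, -1.2035)
Hamilton product q⊗(0,ω) = (0.6500000, -0.5399498, 0.5585786, 1.4778177)
q' = normalize(q + ½dt·q⊗(0,ω)) = (-0.6719, -0.0269, -0.4702, 0.5716)
p + v·dt = (2.6600, 2.9600, 0.6400)
new velocity v' = (0.8500, -0.3100, -0.8600)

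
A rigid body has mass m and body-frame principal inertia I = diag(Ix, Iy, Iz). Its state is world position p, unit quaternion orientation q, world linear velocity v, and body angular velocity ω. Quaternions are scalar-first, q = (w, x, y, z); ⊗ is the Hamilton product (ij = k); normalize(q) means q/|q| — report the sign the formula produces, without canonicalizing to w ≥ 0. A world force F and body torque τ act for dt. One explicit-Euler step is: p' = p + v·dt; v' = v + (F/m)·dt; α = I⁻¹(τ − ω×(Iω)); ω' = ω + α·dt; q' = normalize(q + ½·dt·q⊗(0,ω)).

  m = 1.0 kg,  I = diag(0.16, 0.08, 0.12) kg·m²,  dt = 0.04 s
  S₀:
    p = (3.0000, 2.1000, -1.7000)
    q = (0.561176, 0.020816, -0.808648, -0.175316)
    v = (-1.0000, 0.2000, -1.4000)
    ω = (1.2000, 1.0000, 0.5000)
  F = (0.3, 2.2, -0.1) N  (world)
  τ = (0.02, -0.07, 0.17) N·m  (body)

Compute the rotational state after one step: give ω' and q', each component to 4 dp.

angular accel α = (0.0000, -1.1750, 2.2167)
new body rate ω' = (1.2000, 0.9530, 0.5887)
Hamilton product q⊗(0,ω) = (0.8713268, 0.4444032, 0.3403888, 1.2717816)
updated quaternion q' = (0.5783, 0.0297, -0.8014, -0.1498)

ω' = (1.2000, 0.9530, 0.5887)
q' = (0.5783, 0.0297, -0.8014, -0.1498)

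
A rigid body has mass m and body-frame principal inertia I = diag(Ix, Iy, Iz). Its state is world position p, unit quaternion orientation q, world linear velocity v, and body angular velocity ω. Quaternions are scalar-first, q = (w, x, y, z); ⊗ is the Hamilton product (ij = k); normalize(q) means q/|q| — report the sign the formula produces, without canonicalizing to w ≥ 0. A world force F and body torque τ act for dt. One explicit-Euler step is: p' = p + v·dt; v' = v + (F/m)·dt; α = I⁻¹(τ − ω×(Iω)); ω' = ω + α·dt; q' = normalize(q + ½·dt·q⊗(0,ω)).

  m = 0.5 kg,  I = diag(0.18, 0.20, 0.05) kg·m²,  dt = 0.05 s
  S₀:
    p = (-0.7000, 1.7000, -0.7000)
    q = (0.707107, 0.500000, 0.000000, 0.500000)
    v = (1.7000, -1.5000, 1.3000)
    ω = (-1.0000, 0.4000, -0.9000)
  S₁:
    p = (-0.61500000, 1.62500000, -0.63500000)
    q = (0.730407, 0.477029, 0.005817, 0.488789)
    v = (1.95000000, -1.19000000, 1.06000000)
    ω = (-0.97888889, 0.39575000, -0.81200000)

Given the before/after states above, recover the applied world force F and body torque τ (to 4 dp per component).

F = (2.5000, 3.1000, -2.4000)
τ = (0.1300, 0.1000, 0.0800)

rate change Δω = (0.02111111, -0.00425000, 0.08800000)
I·α + gyro = (0.1300, 0.1000, 0.0800)
velocity change Δv = (0.25000000, 0.31000000, -0.24000000)
applied force F = (2.5000, 3.1000, -2.4000)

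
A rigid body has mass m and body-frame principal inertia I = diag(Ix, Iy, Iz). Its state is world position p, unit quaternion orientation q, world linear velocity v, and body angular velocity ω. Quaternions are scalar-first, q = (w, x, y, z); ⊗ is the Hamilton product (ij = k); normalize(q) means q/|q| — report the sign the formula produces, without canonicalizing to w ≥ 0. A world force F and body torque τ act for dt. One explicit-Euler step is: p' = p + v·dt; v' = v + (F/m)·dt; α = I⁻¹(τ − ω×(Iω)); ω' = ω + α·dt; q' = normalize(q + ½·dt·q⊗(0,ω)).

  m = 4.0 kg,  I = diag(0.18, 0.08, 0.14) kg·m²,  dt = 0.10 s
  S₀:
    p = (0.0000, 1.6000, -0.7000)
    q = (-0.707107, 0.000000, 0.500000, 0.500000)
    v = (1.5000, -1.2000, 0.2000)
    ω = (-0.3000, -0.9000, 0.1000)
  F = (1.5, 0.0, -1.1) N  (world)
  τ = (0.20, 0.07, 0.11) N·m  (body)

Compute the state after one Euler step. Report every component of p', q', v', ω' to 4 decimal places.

p' = (0.1500, 1.4800, -0.6800)
q' = (-0.6863, 0.0356, 0.5237, 0.5034)
v' = (1.5375, -1.2000, 0.1725)
ω' = (-0.1859, -0.8110, 0.1979)

p + v·dt = (0.1500, 1.4800, -0.6800)
new velocity v' = (1.5375, -1.2000, 0.1725)
gyro term ω×Iω = (-0.0054, -0.0012, -0.0270)
α = I⁻¹(τ − ω×Iω) = (1.1411, 0.8900, 0.9786)
new body rate ω' = (-0.1859, -0.8110, 0.1979)
Hamilton product q⊗(0,ω) = (0.4000000, 0.7121321, 0.4863963, 0.0792893)
updated quaternion q' = (-0.6863, 0.0356, 0.5237, 0.5034)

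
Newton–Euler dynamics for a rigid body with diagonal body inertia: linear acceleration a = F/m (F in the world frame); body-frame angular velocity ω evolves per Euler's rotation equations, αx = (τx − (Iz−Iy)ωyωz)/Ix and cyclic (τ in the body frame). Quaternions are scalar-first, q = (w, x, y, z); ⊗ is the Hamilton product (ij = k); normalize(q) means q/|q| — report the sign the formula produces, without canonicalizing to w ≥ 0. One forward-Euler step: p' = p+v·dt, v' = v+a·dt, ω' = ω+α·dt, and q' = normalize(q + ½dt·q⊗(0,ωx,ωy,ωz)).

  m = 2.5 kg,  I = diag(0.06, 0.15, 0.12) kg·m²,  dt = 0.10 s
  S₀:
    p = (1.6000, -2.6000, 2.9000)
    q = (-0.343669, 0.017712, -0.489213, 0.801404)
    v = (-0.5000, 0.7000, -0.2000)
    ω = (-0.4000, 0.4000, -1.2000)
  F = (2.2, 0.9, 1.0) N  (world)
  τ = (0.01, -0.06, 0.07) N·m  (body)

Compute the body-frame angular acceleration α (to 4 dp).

precession coupling ω×(Iω) = (0.0144, -0.0288, -0.0144)
angular accel α = (-0.0733, -0.2080, 0.7033)

α = (-0.0733, -0.2080, 0.7033)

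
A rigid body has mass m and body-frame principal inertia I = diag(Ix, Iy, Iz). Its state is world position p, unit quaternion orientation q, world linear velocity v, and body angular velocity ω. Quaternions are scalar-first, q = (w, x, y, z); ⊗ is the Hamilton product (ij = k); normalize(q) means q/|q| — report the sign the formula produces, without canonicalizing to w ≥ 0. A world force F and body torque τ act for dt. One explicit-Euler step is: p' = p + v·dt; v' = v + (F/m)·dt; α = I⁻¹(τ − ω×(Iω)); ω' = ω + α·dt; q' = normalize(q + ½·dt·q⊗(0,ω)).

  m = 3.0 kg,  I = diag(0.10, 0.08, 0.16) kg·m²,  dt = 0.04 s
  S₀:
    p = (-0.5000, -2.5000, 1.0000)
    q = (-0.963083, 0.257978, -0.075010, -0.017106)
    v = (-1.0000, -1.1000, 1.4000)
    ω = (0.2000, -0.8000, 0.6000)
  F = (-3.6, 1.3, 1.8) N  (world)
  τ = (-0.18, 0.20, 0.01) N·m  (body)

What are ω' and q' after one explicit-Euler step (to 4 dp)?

ω' = (0.1434, -0.6964, 0.6017)
q' = (-0.9649, 0.2529, -0.0628, -0.0325)

gyro term ω×Iω = (-0.0384, -0.0072, 0.0032)
angular accel α = (-1.4160, 2.5900, 0.0425)
new body rate ω' = (0.1434, -0.6964, 0.6017)
Hamilton product q⊗(0,ω) = (-0.1013400, -0.2513074, 0.6122584, -0.7692302)
q + ½dt·q⊗(0,ω), renormalized = (-0.9649, 0.2529, -0.0628, -0.0325)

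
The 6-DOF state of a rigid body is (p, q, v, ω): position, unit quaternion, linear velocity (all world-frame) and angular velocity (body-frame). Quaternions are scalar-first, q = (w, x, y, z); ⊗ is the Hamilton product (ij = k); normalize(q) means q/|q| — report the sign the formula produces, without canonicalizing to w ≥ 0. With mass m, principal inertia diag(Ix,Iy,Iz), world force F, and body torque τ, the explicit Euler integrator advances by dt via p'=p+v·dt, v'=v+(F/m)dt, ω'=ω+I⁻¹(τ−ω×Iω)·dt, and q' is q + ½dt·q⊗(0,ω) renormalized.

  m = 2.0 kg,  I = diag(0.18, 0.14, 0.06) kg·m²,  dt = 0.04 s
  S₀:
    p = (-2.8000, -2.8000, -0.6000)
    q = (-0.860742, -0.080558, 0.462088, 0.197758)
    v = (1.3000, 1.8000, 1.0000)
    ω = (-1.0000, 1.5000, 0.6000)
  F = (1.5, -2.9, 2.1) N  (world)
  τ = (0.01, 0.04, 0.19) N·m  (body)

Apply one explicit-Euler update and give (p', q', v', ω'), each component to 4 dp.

precession coupling ω×(Iω) = (-0.0720, -0.0720, 0.0600)
(τ − ω×Iω)/I = (0.4556, 0.8000, 2.1667)
ω + α·dt = (-0.9818, 1.5320, 0.6867)
2q̇ = q⊗(0,ω) = (-0.8923448, 0.8413578, -1.4405362, -0.1751942)
updated quaternion q' = (-0.8780, -0.0637, 0.4330, 0.1941)
a = F/m = (0.7500, -1.4500, 1.0500)
p' = p + v·dt = (-2.7480, -2.7280, -0.5600)
new velocity v' = (1.3300, 1.7420, 1.0420)

p' = (-2.7480, -2.7280, -0.5600)
q' = (-0.8780, -0.0637, 0.4330, 0.1941)
v' = (1.3300, 1.7420, 1.0420)
ω' = (-0.9818, 1.5320, 0.6867)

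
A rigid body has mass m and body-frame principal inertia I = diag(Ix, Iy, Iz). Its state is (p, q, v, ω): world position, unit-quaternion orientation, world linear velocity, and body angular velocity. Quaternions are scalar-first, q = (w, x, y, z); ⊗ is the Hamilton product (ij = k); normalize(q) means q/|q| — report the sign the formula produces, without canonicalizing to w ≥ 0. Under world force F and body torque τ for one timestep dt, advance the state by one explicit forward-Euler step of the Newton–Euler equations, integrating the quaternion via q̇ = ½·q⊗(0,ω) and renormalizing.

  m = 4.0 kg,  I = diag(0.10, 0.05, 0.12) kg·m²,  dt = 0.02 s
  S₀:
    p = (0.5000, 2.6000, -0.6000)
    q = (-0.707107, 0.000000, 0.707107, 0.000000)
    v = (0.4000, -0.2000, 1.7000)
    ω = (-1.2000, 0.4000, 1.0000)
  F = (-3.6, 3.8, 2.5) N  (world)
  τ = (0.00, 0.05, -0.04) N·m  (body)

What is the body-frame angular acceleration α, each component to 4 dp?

α = (-0.2800, 0.5200, -0.5333)

precession coupling ω×(Iω) = (0.0280, 0.0240, 0.0240)
α = I⁻¹(τ − ω×Iω) = (-0.2800, 0.5200, -0.5333)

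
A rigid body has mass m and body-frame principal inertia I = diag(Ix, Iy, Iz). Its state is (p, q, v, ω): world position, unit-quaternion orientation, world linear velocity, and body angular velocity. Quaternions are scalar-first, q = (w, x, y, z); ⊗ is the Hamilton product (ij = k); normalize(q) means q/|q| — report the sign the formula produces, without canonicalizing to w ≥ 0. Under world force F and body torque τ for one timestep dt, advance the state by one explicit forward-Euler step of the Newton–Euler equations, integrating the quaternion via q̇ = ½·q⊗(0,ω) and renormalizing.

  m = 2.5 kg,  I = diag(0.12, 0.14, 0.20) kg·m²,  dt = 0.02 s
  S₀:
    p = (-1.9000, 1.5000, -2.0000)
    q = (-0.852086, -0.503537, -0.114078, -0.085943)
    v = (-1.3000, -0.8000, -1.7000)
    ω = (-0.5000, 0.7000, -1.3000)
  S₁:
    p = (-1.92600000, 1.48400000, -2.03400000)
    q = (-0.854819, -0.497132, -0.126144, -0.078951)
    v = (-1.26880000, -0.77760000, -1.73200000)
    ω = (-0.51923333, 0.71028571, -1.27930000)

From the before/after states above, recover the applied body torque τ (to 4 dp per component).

ω₁ − ω₀ = (-0.01923333, 0.01028571, 0.02070000)
I·α + gyro = (-0.1700, 0.0200, 0.2000)

τ = (-0.1700, 0.0200, 0.2000)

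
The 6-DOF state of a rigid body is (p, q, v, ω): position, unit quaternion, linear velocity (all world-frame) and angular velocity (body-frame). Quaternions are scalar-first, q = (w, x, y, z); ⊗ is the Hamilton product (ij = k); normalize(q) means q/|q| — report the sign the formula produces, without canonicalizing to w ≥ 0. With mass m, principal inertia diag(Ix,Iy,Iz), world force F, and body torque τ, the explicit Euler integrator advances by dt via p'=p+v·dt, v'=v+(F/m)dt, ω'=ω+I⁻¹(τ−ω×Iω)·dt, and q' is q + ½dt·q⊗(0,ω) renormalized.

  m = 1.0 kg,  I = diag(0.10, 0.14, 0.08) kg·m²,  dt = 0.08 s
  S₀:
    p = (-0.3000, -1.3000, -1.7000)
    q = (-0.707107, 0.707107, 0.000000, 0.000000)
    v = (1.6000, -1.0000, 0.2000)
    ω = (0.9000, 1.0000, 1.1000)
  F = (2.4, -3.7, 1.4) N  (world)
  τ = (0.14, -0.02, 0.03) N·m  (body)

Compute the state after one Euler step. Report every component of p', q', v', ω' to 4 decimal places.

p' = (-0.1720, -1.3800, -1.6840)
q' = (-0.7308, 0.6800, -0.0593, -0.0028)
v' = (1.7920, -1.2960, 0.3120)
ω' = (1.0648, 0.9773, 1.0940)

new position p' = (-0.1720, -1.3800, -1.6840)
new velocity v' = (1.7920, -1.2960, 0.3120)
precession coupling ω×(Iω) = (-0.0660, 0.0198, 0.0360)
(τ − ω×Iω)/I = (2.0600, -0.2843, -0.0750)
ω + α·dt = (1.0648, 0.9773, 1.0940)
2q̇ = q⊗(0,ω) = (-0.6363963, -0.6363963, -1.4849247, -0.0707107)
updated quaternion q' = (-0.7308, 0.6800, -0.0593, -0.0028)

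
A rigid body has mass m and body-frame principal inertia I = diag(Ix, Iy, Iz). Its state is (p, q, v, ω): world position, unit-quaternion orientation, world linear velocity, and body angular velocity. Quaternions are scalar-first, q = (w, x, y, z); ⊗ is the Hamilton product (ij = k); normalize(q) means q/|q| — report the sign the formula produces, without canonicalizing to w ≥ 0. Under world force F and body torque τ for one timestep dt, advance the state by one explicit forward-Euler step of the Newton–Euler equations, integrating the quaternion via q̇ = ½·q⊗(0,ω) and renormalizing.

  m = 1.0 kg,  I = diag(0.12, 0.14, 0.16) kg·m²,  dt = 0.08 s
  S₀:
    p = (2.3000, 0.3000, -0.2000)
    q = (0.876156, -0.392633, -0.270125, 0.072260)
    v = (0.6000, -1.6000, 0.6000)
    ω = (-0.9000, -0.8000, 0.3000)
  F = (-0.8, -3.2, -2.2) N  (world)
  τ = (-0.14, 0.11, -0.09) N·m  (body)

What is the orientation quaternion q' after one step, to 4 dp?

q' = (0.8515, -0.4246, -0.2957, 0.0855)

q⊗(0,ω) = (-0.5911477, -0.8117699, -0.6481689, 0.3338407)
q' = normalize(q + ½dt·q⊗(0,ω)) = (0.8515, -0.4246, -0.2957, 0.0855)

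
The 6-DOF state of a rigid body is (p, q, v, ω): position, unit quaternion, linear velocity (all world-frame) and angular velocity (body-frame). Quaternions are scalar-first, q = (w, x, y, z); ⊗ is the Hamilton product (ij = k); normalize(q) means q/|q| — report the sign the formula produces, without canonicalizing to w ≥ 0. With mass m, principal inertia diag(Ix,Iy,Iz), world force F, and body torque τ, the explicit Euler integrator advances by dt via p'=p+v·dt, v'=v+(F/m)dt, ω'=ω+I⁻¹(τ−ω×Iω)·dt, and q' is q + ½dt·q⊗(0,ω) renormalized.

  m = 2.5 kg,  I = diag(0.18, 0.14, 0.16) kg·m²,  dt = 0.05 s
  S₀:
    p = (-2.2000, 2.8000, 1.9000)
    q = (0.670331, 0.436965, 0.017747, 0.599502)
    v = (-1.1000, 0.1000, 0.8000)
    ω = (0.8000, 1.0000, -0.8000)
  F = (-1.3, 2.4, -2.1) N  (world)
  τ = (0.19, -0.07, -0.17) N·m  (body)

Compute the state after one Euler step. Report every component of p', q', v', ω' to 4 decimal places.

p' = (-2.2550, 2.8050, 1.9400)
q' = (0.6727, 0.4347, 0.0552, 0.5962)
v' = (-1.1260, 0.1480, 0.7580)
ω' = (0.8572, 0.9796, -0.8431)

a = F/m = (-0.5200, 0.9600, -0.8400)
p' = p + v·dt = (-2.2550, 2.8050, 1.9400)
v' = v + a·dt = (-1.1260, 0.1480, 0.7580)
(τ − ω×Iω)/I = (1.1444, -0.4086, -0.8625)
new body rate ω' = (0.8572, 0.9796, -0.8431)
2q̇ = q⊗(0,ω) = (0.1122826, -0.0774348, 1.4995046, -0.1134974)
q' = normalize(q + ½dt·q⊗(0,ω)) = (0.6727, 0.4347, 0.0552, 0.5962)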